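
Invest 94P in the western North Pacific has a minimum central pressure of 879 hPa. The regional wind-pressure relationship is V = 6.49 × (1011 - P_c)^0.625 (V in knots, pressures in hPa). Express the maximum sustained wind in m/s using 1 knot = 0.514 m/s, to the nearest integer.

71 m/s

ΔP = 1011 − 879 = 132 hPa.
V ≈ 6.49 × 132^0.625 = 6.49 × 21.152 ≈ 137.279 kt.
137.279 × 0.514 ≈ 70.56 m/s → 71 m/s.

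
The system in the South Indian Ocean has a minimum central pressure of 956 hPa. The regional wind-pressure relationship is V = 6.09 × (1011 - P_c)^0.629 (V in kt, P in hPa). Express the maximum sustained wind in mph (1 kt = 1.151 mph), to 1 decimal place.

87.2 mph

ΔP = 1011 − 956 = 55 hPa.
V ≈ 6.09 × 55^0.629 = 6.09 × 12.436 ≈ 75.737 kt.
75.737 × 1.151 ≈ 87.17 mph → 87.2 mph.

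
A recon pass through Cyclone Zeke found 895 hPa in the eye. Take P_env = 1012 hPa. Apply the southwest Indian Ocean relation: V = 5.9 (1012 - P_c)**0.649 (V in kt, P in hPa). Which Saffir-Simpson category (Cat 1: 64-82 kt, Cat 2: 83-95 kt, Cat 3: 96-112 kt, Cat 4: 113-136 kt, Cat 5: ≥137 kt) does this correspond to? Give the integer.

ΔP = 1012 − 895 = 117 hPa.
V ≈ 5.9 × 117^0.649 = 5.9 × 21.99 ≈ 130 kt.
130 kt falls in the Category 4 band.

4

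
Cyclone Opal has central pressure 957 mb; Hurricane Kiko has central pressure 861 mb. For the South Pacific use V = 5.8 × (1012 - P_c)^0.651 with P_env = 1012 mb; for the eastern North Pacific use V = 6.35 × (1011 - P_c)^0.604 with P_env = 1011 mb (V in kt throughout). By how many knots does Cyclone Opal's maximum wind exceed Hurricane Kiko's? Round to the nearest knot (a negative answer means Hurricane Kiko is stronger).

-52 kt

Cyclone Opal: ΔP = 55; V ≈ 5.8 × 55^0.651 ≈ 78.78 kt.
Hurricane Kiko: ΔP = 150; V ≈ 6.35 × 150^0.604 ≈ 130.96 kt.
Difference ≈ 78.78 − 130.96 = -52.18 → -52 kt.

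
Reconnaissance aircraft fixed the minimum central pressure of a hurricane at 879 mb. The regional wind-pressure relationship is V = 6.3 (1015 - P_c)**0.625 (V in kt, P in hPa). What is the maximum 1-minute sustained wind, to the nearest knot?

136 kt

ΔP = 1015 − 879 = 136 mb.
136^0.625 ≈ 21.551.
V ≈ 6.3 × 21.551 ≈ 135.8 kt.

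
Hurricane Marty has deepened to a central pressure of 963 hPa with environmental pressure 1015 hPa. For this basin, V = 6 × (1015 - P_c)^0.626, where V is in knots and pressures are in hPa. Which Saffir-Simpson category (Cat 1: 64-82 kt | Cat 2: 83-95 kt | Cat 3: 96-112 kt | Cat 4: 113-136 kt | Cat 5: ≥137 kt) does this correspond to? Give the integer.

1

ΔP = 1015 − 963 = 52 hPa.
V ≈ 6 × 52^0.626 = 6 × 11.86 ≈ 71 kt.
71 kt falls in the Category 1 band.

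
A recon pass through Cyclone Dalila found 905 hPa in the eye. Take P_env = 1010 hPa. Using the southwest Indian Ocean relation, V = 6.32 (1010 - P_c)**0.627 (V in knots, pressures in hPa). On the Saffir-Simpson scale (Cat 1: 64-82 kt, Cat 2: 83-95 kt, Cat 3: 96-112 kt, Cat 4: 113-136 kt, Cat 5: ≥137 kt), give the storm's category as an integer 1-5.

ΔP = 1010 − 905 = 105 hPa.
V ≈ 6.32 × 105^0.627 = 6.32 × 18.50 ≈ 117 kt.
117 kt falls in the Category 4 band.

4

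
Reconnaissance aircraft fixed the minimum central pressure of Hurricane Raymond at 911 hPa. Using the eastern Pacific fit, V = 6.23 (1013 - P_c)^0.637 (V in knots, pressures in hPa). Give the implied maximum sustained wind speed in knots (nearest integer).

ΔP = 1013 − 911 = 102 hPa.
102^0.637 ≈ 19.032.
V ≈ 6.23 × 19.032 ≈ 118.6 kt.

119 kt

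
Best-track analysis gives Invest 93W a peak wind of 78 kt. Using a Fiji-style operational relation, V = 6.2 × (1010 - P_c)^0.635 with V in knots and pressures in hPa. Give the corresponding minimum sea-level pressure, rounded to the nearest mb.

956 mb

ΔP = (V / 6.2)^(1/0.635) = (78/6.2)^1.575.
78/6.2 = 12.581; 12.581^1.575 ≈ 53.93 mb.
P_c = 1010 − 53.93 = 956.07 ≈ 956 mb.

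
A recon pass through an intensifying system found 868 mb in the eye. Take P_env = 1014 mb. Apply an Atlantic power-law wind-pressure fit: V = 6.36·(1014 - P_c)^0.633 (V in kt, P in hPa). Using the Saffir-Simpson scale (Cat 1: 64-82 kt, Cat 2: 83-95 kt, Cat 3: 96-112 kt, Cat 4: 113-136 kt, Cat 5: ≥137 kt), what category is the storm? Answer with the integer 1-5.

ΔP = 1014 − 868 = 146 mb.
V ≈ 6.36 × 146^0.633 = 6.36 × 23.44 ≈ 149 kt.
149 kt falls in the Category 5 band.

5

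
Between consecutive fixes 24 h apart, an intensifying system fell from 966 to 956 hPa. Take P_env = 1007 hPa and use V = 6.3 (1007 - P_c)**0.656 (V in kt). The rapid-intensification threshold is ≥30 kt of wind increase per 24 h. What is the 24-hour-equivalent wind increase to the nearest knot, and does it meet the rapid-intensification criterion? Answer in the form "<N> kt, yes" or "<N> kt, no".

11 kt, no

V₁: ΔP = 41, V ≈ 6.3 × 41^0.656 ≈ 72.00 kt.
V₂: ΔP = 51, V ≈ 6.3 × 51^0.656 ≈ 83.08 kt.
ΔV over 24 h = 11.08 kt → 24 h equivalent = 11.08 × 24/24 ≈ 11.08 kt.
11 kt < 30 kt ⇒ not rapid intensification.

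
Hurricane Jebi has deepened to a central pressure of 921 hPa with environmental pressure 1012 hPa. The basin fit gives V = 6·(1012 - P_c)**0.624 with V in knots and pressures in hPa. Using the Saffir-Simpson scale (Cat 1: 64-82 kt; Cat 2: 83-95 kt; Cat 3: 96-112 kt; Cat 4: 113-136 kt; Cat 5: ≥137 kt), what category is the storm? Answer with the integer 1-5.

ΔP = 1012 − 921 = 91 hPa.
V ≈ 6 × 91^0.624 = 6 × 16.69 ≈ 100 kt.
100 kt falls in the Category 3 band.

3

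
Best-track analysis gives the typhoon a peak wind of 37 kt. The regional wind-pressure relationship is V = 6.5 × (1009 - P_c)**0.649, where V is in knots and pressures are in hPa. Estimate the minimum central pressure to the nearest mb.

994 mb

ΔP = (V / 6.5)^(1/0.649) = (37/6.5)^1.541.
37/6.5 = 5.692; 5.692^1.541 ≈ 14.58 mb.
P_c = 1009 − 14.58 = 994.42 ≈ 994 mb.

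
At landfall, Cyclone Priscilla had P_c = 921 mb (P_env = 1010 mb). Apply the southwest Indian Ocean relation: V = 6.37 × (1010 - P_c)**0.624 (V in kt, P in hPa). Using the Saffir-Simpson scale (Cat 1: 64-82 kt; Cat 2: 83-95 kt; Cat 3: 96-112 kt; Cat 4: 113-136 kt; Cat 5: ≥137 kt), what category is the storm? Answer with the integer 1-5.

ΔP = 1010 − 921 = 89 mb.
V ≈ 6.37 × 89^0.624 = 6.37 × 16.46 ≈ 105 kt.
105 kt falls in the Category 3 band.

3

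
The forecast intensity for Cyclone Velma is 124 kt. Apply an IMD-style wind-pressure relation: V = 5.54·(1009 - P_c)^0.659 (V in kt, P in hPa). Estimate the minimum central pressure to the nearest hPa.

897 hPa

ΔP = (V / 5.54)^(1/0.659) = (124/5.54)^1.517.
124/5.54 = 22.383; 22.383^1.517 ≈ 111.80 hPa.
P_c = 1009 − 111.80 = 897.20 ≈ 897 hPa.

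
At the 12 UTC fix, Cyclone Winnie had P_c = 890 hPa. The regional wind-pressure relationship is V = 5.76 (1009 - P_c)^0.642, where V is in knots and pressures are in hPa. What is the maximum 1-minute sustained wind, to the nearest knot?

ΔP = 1009 − 890 = 119 hPa.
119^0.642 ≈ 21.503.
V ≈ 5.76 × 21.503 ≈ 123.9 kt.

124 kt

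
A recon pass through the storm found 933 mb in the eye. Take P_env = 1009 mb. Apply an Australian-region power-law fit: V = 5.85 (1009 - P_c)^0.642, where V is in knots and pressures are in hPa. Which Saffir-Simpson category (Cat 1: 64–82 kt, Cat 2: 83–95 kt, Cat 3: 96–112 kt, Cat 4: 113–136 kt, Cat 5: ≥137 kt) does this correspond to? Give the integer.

ΔP = 1009 − 933 = 76 mb.
V ≈ 5.85 × 76^0.642 = 5.85 × 16.12 ≈ 94 kt.
94 kt falls in the Category 2 band.

2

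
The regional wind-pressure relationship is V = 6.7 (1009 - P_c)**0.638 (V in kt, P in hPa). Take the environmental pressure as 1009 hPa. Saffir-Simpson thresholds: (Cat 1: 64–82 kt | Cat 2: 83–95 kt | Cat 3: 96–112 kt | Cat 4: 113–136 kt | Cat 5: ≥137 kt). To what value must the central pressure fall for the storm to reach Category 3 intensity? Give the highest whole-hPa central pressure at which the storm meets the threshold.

944 hPa

Category 3 begins at V = 96 kt.
Required ΔP = (96/6.7)^(1/0.638) = 14.328^1.567 ≈ 64.90 hPa.
P_c ≤ 1009 − 64.90 = 944.10, so the highest integer P_c is 944 hPa.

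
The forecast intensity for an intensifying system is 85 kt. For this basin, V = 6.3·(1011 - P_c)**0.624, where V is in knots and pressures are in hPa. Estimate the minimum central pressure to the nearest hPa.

ΔP = (V / 6.3)^(1/0.624) = (85/6.3)^1.603.
85/6.3 = 13.492; 13.492^1.603 ≈ 64.72 hPa.
P_c = 1011 − 64.72 = 946.28 ≈ 946 hPa.

946 hPa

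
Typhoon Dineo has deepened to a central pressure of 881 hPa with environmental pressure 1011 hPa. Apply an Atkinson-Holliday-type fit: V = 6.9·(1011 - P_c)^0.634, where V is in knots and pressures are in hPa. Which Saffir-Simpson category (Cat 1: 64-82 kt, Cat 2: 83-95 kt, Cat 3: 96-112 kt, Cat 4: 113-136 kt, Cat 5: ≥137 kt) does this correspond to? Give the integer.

ΔP = 1011 − 881 = 130 hPa.
V ≈ 6.9 × 130^0.634 = 6.9 × 21.89 ≈ 151 kt.
151 kt falls in the Category 5 band.

5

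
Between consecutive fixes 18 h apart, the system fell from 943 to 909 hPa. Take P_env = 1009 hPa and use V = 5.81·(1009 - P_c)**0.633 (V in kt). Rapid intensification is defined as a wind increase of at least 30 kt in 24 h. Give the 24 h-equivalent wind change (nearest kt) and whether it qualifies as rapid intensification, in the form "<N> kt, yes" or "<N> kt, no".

33 kt, yes

V₁: ΔP = 66, V ≈ 5.81 × 66^0.633 ≈ 82.40 kt.
V₂: ΔP = 100, V ≈ 5.81 × 100^0.633 ≈ 107.20 kt.
ΔV over 18 h = 24.80 kt → 24 h equivalent = 24.80 × 24/18 ≈ 33.07 kt.
33 kt ≥ 30 kt ⇒ rapid intensification.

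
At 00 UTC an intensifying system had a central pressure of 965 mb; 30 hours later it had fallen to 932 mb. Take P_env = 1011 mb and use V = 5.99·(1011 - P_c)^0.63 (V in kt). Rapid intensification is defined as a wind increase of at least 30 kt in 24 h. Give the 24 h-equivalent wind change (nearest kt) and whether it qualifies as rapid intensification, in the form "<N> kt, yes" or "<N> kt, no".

V₁: ΔP = 46, V ≈ 5.99 × 46^0.63 ≈ 66.83 kt.
V₂: ΔP = 79, V ≈ 5.99 × 79^0.63 ≈ 93.96 kt.
ΔV over 30 h = 27.13 kt → 24 h equivalent = 27.13 × 24/30 ≈ 21.70 kt.
22 kt < 30 kt ⇒ not rapid intensification.

22 kt, no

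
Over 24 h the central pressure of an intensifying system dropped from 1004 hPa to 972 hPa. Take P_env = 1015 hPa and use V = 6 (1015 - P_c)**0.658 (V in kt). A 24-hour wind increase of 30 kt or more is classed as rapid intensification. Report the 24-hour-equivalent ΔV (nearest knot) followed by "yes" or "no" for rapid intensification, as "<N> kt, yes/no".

42 kt, yes

V₁: ΔP = 11, V ≈ 6 × 11^0.658 ≈ 29.07 kt.
V₂: ΔP = 43, V ≈ 6 × 43^0.658 ≈ 71.28 kt.
ΔV over 24 h = 42.21 kt → 24 h equivalent = 42.21 × 24/24 ≈ 42.21 kt.
42 kt ≥ 30 kt ⇒ rapid intensification.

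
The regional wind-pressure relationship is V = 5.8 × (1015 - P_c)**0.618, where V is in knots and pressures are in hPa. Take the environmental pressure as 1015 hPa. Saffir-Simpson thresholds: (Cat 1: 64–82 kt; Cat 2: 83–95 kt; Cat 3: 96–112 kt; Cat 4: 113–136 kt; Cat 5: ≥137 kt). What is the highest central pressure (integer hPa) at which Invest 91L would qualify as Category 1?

966 hPa

Category 1 begins at V = 64 kt.
Required ΔP = (64/5.8)^(1/0.618) = 11.034^1.618 ≈ 48.67 hPa.
P_c ≤ 1015 − 48.67 = 966.33, so the highest integer P_c is 966 hPa.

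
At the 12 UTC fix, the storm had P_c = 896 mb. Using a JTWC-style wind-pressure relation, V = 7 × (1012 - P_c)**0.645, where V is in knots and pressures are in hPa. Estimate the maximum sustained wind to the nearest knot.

150 kt

ΔP = 1012 − 896 = 116 mb.
116^0.645 ≈ 21.457.
V ≈ 7 × 21.457 ≈ 150.2 kt.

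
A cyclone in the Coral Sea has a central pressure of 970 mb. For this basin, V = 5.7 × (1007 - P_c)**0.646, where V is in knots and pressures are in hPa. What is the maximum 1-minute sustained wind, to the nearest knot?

59 kt

ΔP = 1007 − 970 = 37 mb.
37^0.646 ≈ 10.305.
V ≈ 5.7 × 10.305 ≈ 58.7 kt.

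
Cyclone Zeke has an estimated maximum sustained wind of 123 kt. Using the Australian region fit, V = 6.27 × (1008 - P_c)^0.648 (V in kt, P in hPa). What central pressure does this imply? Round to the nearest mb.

ΔP = (V / 6.27)^(1/0.648) = (123/6.27)^1.543.
123/6.27 = 19.617; 19.617^1.543 ≈ 98.81 mb.
P_c = 1008 − 98.81 = 909.19 ≈ 909 mb.

909 mb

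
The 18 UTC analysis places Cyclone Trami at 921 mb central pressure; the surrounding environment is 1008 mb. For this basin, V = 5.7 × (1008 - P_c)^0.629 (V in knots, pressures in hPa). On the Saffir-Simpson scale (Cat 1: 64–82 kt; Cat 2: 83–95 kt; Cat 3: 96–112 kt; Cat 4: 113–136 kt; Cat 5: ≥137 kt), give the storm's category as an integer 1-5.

ΔP = 1008 − 921 = 87 mb.
V ≈ 5.7 × 87^0.629 = 5.7 × 16.59 ≈ 95 kt.
95 kt falls in the Category 2 band.

2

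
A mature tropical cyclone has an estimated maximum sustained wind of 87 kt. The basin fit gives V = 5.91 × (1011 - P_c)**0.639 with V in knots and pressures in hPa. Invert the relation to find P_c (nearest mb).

ΔP = (V / 5.91)^(1/0.639) = (87/5.91)^1.565.
87/5.91 = 14.721; 14.721^1.565 ≈ 67.26 mb.
P_c = 1011 − 67.26 = 943.74 ≈ 944 mb.

944 mb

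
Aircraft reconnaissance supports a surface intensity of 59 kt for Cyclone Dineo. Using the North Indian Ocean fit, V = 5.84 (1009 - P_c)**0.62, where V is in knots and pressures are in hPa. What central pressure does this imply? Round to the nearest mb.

967 mb

ΔP = (V / 5.84)^(1/0.62) = (59/5.84)^1.613.
59/5.84 = 10.103; 10.103^1.613 ≈ 41.69 mb.
P_c = 1009 − 41.69 = 967.31 ≈ 967 mb.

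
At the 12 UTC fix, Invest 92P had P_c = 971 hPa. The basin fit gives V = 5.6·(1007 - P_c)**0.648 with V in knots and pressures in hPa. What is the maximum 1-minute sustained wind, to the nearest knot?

ΔP = 1007 − 971 = 36 hPa.
36^0.648 ≈ 10.197.
V ≈ 5.6 × 10.197 ≈ 57.1 kt.

57 kt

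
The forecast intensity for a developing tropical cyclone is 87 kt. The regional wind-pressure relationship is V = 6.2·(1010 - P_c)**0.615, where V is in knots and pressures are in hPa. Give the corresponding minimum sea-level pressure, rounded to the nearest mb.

ΔP = (V / 6.2)^(1/0.615) = (87/6.2)^1.626.
87/6.2 = 14.032; 14.032^1.626 ≈ 73.32 mb.
P_c = 1010 − 73.32 = 936.68 ≈ 937 mb.

937 mb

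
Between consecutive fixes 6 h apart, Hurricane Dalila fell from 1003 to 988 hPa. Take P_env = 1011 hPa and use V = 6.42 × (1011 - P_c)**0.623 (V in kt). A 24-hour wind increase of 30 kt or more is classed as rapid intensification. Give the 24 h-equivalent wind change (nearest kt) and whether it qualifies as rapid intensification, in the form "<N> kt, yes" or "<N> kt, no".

87 kt, yes

V₁: ΔP = 8, V ≈ 6.42 × 8^0.623 ≈ 23.45 kt.
V₂: ΔP = 23, V ≈ 6.42 × 23^0.623 ≈ 45.28 kt.
ΔV over 6 h = 21.83 kt → 24 h equivalent = 21.83 × 24/6 ≈ 87.32 kt.
87 kt ≥ 30 kt ⇒ rapid intensification.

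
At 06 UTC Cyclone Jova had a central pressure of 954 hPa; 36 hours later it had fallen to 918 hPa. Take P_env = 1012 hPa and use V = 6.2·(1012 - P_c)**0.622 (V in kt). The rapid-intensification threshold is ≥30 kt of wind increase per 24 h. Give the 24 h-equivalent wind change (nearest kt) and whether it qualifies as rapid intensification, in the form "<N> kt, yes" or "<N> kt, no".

V₁: ΔP = 58, V ≈ 6.2 × 58^0.622 ≈ 77.49 kt.
V₂: ΔP = 94, V ≈ 6.2 × 94^0.622 ≈ 104.64 kt.
ΔV over 36 h = 27.15 kt → 24 h equivalent = 27.15 × 24/36 ≈ 18.10 kt.
18 kt < 30 kt ⇒ not rapid intensification.

18 kt, no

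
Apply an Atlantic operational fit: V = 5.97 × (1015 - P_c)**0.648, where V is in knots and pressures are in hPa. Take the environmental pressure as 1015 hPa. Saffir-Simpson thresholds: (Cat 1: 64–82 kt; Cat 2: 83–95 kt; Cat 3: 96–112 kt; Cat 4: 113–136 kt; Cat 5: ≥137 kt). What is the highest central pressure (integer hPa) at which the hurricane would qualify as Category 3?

942 hPa

Category 3 begins at V = 96 kt.
Required ΔP = (96/5.97)^(1/0.648) = 16.080^1.543 ≈ 72.71 hPa.
P_c ≤ 1015 − 72.71 = 942.29, so the highest integer P_c is 942 hPa.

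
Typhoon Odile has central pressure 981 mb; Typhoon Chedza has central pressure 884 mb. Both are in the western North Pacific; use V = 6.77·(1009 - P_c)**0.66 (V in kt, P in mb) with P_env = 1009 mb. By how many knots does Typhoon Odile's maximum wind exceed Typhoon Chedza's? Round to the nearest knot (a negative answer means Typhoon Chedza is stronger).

Typhoon Odile: ΔP = 28; V ≈ 6.77 × 28^0.66 ≈ 61.05 kt.
Typhoon Chedza: ΔP = 125; V ≈ 6.77 × 125^0.66 ≈ 163.89 kt.
Difference ≈ 61.05 − 163.89 = -102.84 → -103 kt.

-103 kt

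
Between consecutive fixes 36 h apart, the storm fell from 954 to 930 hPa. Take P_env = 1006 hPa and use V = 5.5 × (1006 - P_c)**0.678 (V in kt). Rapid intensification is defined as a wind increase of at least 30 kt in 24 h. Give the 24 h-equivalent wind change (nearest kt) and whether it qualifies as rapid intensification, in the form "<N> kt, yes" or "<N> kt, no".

V₁: ΔP = 52, V ≈ 5.5 × 52^0.678 ≈ 80.13 kt.
V₂: ΔP = 76, V ≈ 5.5 × 76^0.678 ≈ 103.65 kt.
ΔV over 36 h = 23.52 kt → 24 h equivalent = 23.52 × 24/36 ≈ 15.68 kt.
16 kt < 30 kt ⇒ not rapid intensification.

16 kt, no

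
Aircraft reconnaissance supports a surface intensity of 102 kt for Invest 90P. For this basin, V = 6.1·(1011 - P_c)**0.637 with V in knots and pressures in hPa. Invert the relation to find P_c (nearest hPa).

ΔP = (V / 6.1)^(1/0.637) = (102/6.1)^1.570.
102/6.1 = 16.721; 16.721^1.570 ≈ 83.25 hPa.
P_c = 1011 − 83.25 = 927.75 ≈ 928 hPa.

928 hPa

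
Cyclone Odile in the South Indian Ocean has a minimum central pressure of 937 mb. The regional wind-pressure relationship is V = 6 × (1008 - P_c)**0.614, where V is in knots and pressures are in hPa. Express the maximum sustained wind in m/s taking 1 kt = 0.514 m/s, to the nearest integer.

42 m/s

ΔP = 1008 − 937 = 71 mb.
V ≈ 6 × 71^0.614 = 6 × 13.698 ≈ 82.191 kt.
82.191 × 0.514 ≈ 42.25 m/s → 42 m/s.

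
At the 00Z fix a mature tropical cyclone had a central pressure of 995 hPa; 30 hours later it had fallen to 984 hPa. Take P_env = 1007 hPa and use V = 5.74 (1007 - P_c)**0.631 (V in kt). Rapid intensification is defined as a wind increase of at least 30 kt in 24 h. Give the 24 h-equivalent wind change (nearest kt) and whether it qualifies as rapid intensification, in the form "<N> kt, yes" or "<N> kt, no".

V₁: ΔP = 12, V ≈ 5.74 × 12^0.631 ≈ 27.53 kt.
V₂: ΔP = 23, V ≈ 5.74 × 23^0.631 ≈ 41.51 kt.
ΔV over 30 h = 13.98 kt → 24 h equivalent = 13.98 × 24/30 ≈ 11.18 kt.
11 kt < 30 kt ⇒ not rapid intensification.

11 kt, no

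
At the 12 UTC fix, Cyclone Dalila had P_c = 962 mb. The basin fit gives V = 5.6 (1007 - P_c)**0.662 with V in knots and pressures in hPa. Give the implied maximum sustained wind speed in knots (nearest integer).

ΔP = 1007 − 962 = 45 mb.
45^0.662 ≈ 12.429.
V ≈ 5.6 × 12.429 ≈ 69.6 kt.

70 kt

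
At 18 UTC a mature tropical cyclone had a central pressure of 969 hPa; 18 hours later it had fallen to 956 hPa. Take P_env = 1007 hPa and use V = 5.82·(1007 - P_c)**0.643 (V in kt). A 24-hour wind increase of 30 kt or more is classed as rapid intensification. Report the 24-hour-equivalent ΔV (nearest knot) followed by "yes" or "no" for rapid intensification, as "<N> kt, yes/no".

17 kt, no

V₁: ΔP = 38, V ≈ 5.82 × 38^0.643 ≈ 60.36 kt.
V₂: ΔP = 51, V ≈ 5.82 × 51^0.643 ≈ 72.93 kt.
ΔV over 18 h = 12.57 kt → 24 h equivalent = 12.57 × 24/18 ≈ 16.76 kt.
17 kt < 30 kt ⇒ not rapid intensification.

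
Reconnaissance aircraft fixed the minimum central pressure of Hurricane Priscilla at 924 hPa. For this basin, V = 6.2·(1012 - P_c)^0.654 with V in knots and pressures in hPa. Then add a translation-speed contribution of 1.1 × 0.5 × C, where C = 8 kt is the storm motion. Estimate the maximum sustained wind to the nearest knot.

ΔP = 1012 − 924 = 88 hPa.
88^0.654 ≈ 18.694.
V ≈ 6.2 × 18.694 ≈ 115.9 kt.
Translation term: 1.1 × 0.5 × 8 = 4.4 kt.
Corrected V ≈ 120.3 kt → 120 kt.

120 kt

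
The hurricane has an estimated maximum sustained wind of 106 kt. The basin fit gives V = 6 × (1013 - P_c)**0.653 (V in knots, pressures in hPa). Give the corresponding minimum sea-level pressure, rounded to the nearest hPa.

ΔP = (V / 6)^(1/0.653) = (106/6)^1.531.
106/6 = 17.667; 17.667^1.531 ≈ 81.26 hPa.
P_c = 1013 − 81.26 = 931.74 ≈ 932 hPa.

932 hPa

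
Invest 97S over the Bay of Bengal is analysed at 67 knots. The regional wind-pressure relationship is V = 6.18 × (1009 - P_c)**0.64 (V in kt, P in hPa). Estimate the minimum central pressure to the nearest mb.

968 mb

ΔP = (V / 6.18)^(1/0.64) = (67/6.18)^1.562.
67/6.18 = 10.841; 10.841^1.562 ≈ 41.43 mb.
P_c = 1009 − 41.43 = 967.57 ≈ 968 mb.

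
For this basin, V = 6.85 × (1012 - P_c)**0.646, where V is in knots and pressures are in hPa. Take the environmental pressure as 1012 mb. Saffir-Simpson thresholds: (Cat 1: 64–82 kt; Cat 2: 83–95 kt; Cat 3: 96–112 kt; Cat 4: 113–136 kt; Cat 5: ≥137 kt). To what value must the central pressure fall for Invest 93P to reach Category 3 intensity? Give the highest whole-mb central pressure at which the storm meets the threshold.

Category 3 begins at V = 96 kt.
Required ΔP = (96/6.85)^(1/0.646) = 14.015^1.548 ≈ 59.55 mb.
P_c ≤ 1012 − 59.55 = 952.45, so the highest integer P_c is 952 mb.

952 mb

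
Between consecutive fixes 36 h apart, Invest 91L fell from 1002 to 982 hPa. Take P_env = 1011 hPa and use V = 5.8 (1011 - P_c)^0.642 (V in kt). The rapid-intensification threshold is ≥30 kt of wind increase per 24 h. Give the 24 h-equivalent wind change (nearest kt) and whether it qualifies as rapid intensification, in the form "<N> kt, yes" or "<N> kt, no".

18 kt, no

V₁: ΔP = 9, V ≈ 5.8 × 9^0.642 ≈ 23.77 kt.
V₂: ΔP = 29, V ≈ 5.8 × 29^0.642 ≈ 50.38 kt.
ΔV over 36 h = 26.61 kt → 24 h equivalent = 26.61 × 24/36 ≈ 17.74 kt.
18 kt < 30 kt ⇒ not rapid intensification.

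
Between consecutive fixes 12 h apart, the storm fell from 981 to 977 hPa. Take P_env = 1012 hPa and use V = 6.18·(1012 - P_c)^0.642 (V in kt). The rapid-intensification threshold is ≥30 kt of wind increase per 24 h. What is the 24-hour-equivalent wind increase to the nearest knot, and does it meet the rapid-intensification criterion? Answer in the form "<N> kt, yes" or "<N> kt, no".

V₁: ΔP = 31, V ≈ 6.18 × 31^0.642 ≈ 56.03 kt.
V₂: ΔP = 35, V ≈ 6.18 × 35^0.642 ≈ 60.57 kt.
ΔV over 12 h = 4.54 kt → 24 h equivalent = 4.54 × 24/12 ≈ 9.08 kt.
9 kt < 30 kt ⇒ not rapid intensification.

9 kt, no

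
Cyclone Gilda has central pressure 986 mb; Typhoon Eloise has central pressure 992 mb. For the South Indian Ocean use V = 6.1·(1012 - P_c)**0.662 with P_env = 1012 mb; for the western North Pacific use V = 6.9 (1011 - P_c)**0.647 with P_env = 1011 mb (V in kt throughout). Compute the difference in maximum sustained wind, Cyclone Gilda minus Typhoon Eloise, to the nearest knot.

Cyclone Gilda: ΔP = 26; V ≈ 6.1 × 26^0.662 ≈ 52.73 kt.
Typhoon Eloise: ΔP = 19; V ≈ 6.9 × 19^0.647 ≈ 46.37 kt.
Difference ≈ 52.73 − 46.37 = 6.36 → 6 kt.

6 kt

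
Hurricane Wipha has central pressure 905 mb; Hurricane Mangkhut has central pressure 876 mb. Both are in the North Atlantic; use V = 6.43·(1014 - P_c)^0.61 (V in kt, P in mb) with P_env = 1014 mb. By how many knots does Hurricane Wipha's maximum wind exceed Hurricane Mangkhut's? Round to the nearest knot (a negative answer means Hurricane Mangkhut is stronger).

Hurricane Wipha: ΔP = 109; V ≈ 6.43 × 109^0.61 ≈ 112.47 kt.
Hurricane Mangkhut: ΔP = 138; V ≈ 6.43 × 138^0.61 ≈ 129.88 kt.
Difference ≈ 112.47 − 129.88 = -17.41 → -17 kt.

-17 kt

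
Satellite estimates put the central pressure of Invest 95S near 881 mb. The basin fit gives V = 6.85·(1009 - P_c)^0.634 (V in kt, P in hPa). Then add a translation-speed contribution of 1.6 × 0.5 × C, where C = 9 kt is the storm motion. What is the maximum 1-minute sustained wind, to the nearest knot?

156 kt

ΔP = 1009 − 881 = 128 mb.
128^0.634 ≈ 21.676.
V ≈ 6.85 × 21.676 ≈ 148.5 kt.
Translation term: 1.6 × 0.5 × 9 = 7.2 kt.
Corrected V ≈ 155.7 kt → 156 kt.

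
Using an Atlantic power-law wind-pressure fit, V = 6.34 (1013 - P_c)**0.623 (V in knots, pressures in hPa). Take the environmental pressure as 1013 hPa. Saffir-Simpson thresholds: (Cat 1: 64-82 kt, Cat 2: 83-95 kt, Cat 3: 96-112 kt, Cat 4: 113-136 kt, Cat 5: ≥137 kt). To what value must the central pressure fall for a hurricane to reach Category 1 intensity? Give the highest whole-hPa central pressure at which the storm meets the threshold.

972 hPa

Category 1 begins at V = 64 kt.
Required ΔP = (64/6.34)^(1/0.623) = 10.095^1.605 ≈ 40.90 hPa.
P_c ≤ 1013 − 40.90 = 972.10, so the highest integer P_c is 972 hPa.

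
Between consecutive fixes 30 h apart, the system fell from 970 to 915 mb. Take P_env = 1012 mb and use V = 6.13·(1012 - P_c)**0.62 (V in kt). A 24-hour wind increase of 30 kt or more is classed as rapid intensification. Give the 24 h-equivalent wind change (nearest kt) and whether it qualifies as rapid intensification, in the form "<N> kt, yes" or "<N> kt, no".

V₁: ΔP = 42, V ≈ 6.13 × 42^0.62 ≈ 62.21 kt.
V₂: ΔP = 97, V ≈ 6.13 × 97^0.62 ≈ 104.53 kt.
ΔV over 30 h = 42.32 kt → 24 h equivalent = 42.32 × 24/30 ≈ 33.86 kt.
34 kt ≥ 30 kt ⇒ rapid intensification.

34 kt, yes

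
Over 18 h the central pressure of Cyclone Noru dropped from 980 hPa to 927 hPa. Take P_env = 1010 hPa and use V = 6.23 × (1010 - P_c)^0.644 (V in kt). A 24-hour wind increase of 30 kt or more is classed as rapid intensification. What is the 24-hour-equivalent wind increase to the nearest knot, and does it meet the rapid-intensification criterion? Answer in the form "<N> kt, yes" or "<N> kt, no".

69 kt, yes

V₁: ΔP = 30, V ≈ 6.23 × 30^0.644 ≈ 55.69 kt.
V₂: ΔP = 83, V ≈ 6.23 × 83^0.644 ≈ 107.24 kt.
ΔV over 18 h = 51.55 kt → 24 h equivalent = 51.55 × 24/18 ≈ 68.73 kt.
69 kt ≥ 30 kt ⇒ rapid intensification.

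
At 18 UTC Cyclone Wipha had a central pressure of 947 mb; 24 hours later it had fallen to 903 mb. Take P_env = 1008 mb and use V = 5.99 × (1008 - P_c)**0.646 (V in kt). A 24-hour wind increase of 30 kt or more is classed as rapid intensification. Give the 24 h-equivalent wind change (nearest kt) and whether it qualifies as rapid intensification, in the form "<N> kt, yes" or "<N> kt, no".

36 kt, yes

V₁: ΔP = 61, V ≈ 5.99 × 61^0.646 ≈ 85.26 kt.
V₂: ΔP = 105, V ≈ 5.99 × 105^0.646 ≈ 121.09 kt.
ΔV over 24 h = 35.83 kt → 24 h equivalent = 35.83 × 24/24 ≈ 35.83 kt.
36 kt ≥ 30 kt ⇒ rapid intensification.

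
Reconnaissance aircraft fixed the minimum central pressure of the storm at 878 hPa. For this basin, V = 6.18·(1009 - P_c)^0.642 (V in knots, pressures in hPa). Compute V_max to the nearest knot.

141 kt

ΔP = 1009 − 878 = 131 hPa.
131^0.642 ≈ 22.871.
V ≈ 6.18 × 22.871 ≈ 141.3 kt.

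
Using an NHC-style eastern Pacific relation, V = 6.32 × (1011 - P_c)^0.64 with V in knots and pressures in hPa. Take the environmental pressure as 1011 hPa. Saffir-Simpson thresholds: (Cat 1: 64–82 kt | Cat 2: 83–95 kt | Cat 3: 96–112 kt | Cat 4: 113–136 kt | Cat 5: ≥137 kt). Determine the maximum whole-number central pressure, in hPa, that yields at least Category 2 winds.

Category 2 begins at V = 83 kt.
Required ΔP = (83/6.32)^(1/0.64) = 13.133^1.562 ≈ 55.90 hPa.
P_c ≤ 1011 − 55.90 = 955.10, so the highest integer P_c is 955 hPa.

955 hPa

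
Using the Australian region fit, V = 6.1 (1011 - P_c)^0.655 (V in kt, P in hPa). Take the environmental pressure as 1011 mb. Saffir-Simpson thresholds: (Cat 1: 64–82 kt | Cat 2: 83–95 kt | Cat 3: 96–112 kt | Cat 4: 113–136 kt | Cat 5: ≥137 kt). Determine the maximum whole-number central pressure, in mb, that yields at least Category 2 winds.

957 mb

Category 2 begins at V = 83 kt.
Required ΔP = (83/6.1)^(1/0.655) = 13.607^1.527 ≈ 53.82 mb.
P_c ≤ 1011 − 53.82 = 957.18, so the highest integer P_c is 957 mb.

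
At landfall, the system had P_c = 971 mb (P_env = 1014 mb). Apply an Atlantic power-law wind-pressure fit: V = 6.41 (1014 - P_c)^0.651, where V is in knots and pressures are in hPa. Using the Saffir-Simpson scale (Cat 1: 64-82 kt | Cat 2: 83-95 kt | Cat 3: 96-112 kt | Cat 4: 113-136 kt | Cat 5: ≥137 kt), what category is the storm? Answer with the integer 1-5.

ΔP = 1014 − 971 = 43 mb.
V ≈ 6.41 × 43^0.651 = 6.41 × 11.57 ≈ 74 kt.
74 kt falls in the Category 1 band.

1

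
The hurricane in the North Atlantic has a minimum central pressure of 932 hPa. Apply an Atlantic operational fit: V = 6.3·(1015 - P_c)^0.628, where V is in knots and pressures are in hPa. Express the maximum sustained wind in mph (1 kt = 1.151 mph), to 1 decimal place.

116.3 mph

ΔP = 1015 − 932 = 83 hPa.
V ≈ 6.3 × 83^0.628 = 6.3 × 16.039 ≈ 101.047 kt.
101.047 × 1.151 ≈ 116.30 mph → 116.3 mph.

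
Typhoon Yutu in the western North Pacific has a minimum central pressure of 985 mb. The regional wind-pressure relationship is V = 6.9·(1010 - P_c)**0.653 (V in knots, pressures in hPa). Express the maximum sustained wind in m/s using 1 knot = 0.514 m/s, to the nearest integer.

29 m/s

ΔP = 1010 − 985 = 25 mb.
V ≈ 6.9 × 25^0.653 = 6.9 × 8.182 ≈ 56.455 kt.
56.455 × 0.514 ≈ 29.02 m/s → 29 m/s.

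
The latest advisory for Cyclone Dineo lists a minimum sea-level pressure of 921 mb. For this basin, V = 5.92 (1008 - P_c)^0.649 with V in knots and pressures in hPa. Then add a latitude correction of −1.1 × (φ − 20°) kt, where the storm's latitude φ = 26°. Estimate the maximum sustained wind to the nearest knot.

101 kt

ΔP = 1008 − 921 = 87 mb.
87^0.649 ≈ 18.145.
V ≈ 5.92 × 18.145 ≈ 107.4 kt.
Latitude correction: −1.1 × (26 − 20) = -6.6 kt.
Corrected V ≈ 100.8 kt → 101 kt.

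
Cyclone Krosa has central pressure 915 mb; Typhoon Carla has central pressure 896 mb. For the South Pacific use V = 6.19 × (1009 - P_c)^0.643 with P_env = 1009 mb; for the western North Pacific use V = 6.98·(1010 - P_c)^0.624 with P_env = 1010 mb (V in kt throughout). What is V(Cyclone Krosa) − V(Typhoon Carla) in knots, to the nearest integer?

Cyclone Krosa: ΔP = 94; V ≈ 6.19 × 94^0.643 ≈ 114.92 kt.
Typhoon Carla: ΔP = 114; V ≈ 6.98 × 114^0.624 ≈ 134.08 kt.
Difference ≈ 114.92 − 134.08 = -19.16 → -19 kt.

-19 kt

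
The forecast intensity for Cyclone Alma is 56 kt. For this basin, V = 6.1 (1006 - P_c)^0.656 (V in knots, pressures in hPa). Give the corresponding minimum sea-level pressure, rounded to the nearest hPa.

ΔP = (V / 6.1)^(1/0.656) = (56/6.1)^1.524.
56/6.1 = 9.180; 9.180^1.524 ≈ 29.36 hPa.
P_c = 1006 − 29.36 = 976.64 ≈ 977 hPa.

977 hPa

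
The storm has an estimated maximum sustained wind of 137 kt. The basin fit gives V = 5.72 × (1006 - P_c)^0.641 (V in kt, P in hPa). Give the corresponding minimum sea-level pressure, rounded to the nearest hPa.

864 hPa

ΔP = (V / 5.72)^(1/0.641) = (137/5.72)^1.560.
137/5.72 = 23.951; 23.951^1.560 ≈ 141.85 hPa.
P_c = 1006 − 141.85 = 864.15 ≈ 864 hPa.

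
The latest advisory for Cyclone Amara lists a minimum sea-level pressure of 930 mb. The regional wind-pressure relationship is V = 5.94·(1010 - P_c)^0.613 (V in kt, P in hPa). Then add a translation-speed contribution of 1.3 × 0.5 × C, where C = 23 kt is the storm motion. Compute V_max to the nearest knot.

ΔP = 1010 − 930 = 80 mb.
80^0.613 ≈ 14.676.
V ≈ 5.94 × 14.676 ≈ 87.2 kt.
Translation term: 1.3 × 0.5 × 23 = 14.95 kt.
Corrected V ≈ 102.15 kt → 102 kt.

102 kt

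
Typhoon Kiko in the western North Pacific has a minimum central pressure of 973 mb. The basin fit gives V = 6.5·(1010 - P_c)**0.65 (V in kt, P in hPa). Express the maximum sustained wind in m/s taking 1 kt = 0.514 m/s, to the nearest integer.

35 m/s

ΔP = 1010 − 973 = 37 mb.
V ≈ 6.5 × 37^0.65 = 6.5 × 10.455 ≈ 67.959 kt.
67.959 × 0.514 ≈ 34.93 m/s → 35 m/s.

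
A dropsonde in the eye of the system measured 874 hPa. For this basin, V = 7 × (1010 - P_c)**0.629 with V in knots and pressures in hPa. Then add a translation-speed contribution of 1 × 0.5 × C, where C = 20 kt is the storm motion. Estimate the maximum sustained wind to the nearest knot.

ΔP = 1010 − 874 = 136 hPa.
136^0.629 ≈ 21.978.
V ≈ 7 × 21.978 ≈ 153.8 kt.
Translation term: 1 × 0.5 × 20 = 10 kt.
Corrected V ≈ 163.8 kt → 164 kt.

164 kt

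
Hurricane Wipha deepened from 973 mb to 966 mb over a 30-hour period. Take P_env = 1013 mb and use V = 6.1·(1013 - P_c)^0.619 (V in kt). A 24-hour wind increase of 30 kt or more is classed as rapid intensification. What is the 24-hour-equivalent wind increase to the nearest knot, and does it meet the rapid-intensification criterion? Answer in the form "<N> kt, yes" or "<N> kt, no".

5 kt, no

V₁: ΔP = 40, V ≈ 6.1 × 40^0.619 ≈ 59.84 kt.
V₂: ΔP = 47, V ≈ 6.1 × 47^0.619 ≈ 66.12 kt.
ΔV over 30 h = 6.28 kt → 24 h equivalent = 6.28 × 24/30 ≈ 5.02 kt.
5 kt < 30 kt ⇒ not rapid intensification.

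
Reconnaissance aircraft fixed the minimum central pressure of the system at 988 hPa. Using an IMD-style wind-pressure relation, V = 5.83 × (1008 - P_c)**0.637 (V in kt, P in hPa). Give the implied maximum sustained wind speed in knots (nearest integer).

39 kt

ΔP = 1008 − 988 = 20 hPa.
20^0.637 ≈ 6.741.
V ≈ 5.83 × 6.741 ≈ 39.3 kt.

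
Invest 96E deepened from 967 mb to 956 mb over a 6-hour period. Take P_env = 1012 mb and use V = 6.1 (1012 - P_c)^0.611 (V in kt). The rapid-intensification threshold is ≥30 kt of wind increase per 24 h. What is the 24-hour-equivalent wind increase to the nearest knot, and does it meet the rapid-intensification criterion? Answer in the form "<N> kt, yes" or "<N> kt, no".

36 kt, yes

V₁: ΔP = 45, V ≈ 6.1 × 45^0.611 ≈ 62.44 kt.
V₂: ΔP = 56, V ≈ 6.1 × 56^0.611 ≈ 71.36 kt.
ΔV over 6 h = 8.92 kt → 24 h equivalent = 8.92 × 24/6 ≈ 35.68 kt.
36 kt ≥ 30 kt ⇒ rapid intensification.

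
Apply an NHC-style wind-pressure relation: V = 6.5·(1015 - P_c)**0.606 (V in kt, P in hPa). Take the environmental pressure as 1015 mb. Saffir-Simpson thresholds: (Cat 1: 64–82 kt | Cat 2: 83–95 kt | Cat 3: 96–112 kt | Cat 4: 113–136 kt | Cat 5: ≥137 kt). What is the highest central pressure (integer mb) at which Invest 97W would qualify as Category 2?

948 mb

Category 2 begins at V = 83 kt.
Required ΔP = (83/6.5)^(1/0.606) = 12.769^1.650 ≈ 66.89 mb.
P_c ≤ 1015 − 66.89 = 948.11, so the highest integer P_c is 948 mb.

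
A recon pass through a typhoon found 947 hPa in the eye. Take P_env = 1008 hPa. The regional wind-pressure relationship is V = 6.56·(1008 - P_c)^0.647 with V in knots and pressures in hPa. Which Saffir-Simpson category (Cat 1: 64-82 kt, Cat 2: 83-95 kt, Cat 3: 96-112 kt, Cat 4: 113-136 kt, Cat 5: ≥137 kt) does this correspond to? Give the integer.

2

ΔP = 1008 − 947 = 61 hPa.
V ≈ 6.56 × 61^0.647 = 6.56 × 14.29 ≈ 94 kt.
94 kt falls in the Category 2 band.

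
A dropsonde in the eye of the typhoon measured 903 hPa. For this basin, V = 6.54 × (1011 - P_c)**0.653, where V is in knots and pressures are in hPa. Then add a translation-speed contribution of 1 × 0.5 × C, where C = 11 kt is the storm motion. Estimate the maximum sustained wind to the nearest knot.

145 kt

ΔP = 1011 − 903 = 108 hPa.
108^0.653 ≈ 21.273.
V ≈ 6.54 × 21.273 ≈ 139.1 kt.
Translation term: 1 × 0.5 × 11 = 5.5 kt.
Corrected V ≈ 144.6 kt → 145 kt.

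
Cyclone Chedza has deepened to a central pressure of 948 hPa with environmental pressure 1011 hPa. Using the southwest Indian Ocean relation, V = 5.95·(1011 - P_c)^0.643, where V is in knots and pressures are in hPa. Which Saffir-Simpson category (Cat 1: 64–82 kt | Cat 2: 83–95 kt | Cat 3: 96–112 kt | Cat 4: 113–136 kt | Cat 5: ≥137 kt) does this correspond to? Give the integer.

ΔP = 1011 − 948 = 63 hPa.
V ≈ 5.95 × 63^0.643 = 5.95 × 14.35 ≈ 85 kt.
85 kt falls in the Category 2 band.

2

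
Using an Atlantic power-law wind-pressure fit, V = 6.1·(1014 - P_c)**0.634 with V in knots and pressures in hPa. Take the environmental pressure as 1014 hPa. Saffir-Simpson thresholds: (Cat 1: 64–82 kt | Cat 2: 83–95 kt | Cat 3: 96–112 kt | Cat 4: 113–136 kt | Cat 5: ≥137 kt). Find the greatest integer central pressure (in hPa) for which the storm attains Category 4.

914 hPa

Category 4 begins at V = 113 kt.
Required ΔP = (113/6.1)^(1/0.634) = 18.525^1.577 ≈ 99.91 hPa.
P_c ≤ 1014 − 99.91 = 914.09, so the highest integer P_c is 914 hPa.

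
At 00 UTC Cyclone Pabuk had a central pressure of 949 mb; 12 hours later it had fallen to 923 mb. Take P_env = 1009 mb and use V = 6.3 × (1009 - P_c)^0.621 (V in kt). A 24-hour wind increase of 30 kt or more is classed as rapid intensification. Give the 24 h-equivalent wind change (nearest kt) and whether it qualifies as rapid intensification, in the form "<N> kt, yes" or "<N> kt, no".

40 kt, yes

V₁: ΔP = 60, V ≈ 6.3 × 60^0.621 ≈ 80.09 kt.
V₂: ΔP = 86, V ≈ 6.3 × 86^0.621 ≈ 100.15 kt.
ΔV over 12 h = 20.06 kt → 24 h equivalent = 20.06 × 24/12 ≈ 40.12 kt.
40 kt ≥ 30 kt ⇒ rapid intensification.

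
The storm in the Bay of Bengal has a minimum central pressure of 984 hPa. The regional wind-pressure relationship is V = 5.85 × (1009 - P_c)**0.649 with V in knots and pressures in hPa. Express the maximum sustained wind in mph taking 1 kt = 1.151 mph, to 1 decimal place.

ΔP = 1009 − 984 = 25 hPa.
V ≈ 5.85 × 25^0.649 = 5.85 × 8.077 ≈ 47.252 kt.
47.252 × 1.151 ≈ 54.39 mph → 54.4 mph.

54.4 mph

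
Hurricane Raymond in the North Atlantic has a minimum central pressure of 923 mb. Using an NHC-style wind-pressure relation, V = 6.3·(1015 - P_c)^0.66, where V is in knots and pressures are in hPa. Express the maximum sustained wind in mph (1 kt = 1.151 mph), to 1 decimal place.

ΔP = 1015 − 923 = 92 mb.
V ≈ 6.3 × 92^0.66 = 6.3 × 19.774 ≈ 124.578 kt.
124.578 × 1.151 ≈ 143.39 mph → 143.4 mph.

143.4 mph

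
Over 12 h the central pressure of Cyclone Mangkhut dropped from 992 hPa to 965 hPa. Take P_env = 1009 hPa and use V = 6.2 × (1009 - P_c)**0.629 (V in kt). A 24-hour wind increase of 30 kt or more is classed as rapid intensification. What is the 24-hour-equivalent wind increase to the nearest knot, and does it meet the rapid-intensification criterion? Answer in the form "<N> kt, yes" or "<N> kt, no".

V₁: ΔP = 17, V ≈ 6.2 × 17^0.629 ≈ 36.84 kt.
V₂: ΔP = 44, V ≈ 6.2 × 44^0.629 ≈ 67.01 kt.
ΔV over 12 h = 30.17 kt → 24 h equivalent = 30.17 × 24/12 ≈ 60.34 kt.
60 kt ≥ 30 kt ⇒ rapid intensification.

60 kt, yes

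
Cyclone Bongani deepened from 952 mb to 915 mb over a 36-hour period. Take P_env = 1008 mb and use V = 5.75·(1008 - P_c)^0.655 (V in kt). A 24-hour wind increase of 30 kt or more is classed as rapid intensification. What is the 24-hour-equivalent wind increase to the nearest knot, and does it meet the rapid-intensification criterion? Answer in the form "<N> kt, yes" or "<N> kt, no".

21 kt, no

V₁: ΔP = 56, V ≈ 5.75 × 56^0.655 ≈ 80.30 kt.
V₂: ΔP = 93, V ≈ 5.75 × 93^0.655 ≈ 111.95 kt.
ΔV over 36 h = 31.65 kt → 24 h equivalent = 31.65 × 24/36 ≈ 21.10 kt.
21 kt < 30 kt ⇒ not rapid intensification.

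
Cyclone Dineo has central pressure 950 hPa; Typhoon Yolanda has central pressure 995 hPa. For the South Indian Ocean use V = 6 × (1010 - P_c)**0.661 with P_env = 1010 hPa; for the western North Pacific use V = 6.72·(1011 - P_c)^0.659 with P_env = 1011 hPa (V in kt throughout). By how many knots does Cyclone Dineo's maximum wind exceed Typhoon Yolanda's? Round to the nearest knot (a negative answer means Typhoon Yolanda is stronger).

Cyclone Dineo: ΔP = 60; V ≈ 6 × 60^0.661 ≈ 89.85 kt.
Typhoon Yolanda: ΔP = 16; V ≈ 6.72 × 16^0.659 ≈ 41.77 kt.
Difference ≈ 89.85 − 41.77 = 48.08 → 48 kt.

48 kt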